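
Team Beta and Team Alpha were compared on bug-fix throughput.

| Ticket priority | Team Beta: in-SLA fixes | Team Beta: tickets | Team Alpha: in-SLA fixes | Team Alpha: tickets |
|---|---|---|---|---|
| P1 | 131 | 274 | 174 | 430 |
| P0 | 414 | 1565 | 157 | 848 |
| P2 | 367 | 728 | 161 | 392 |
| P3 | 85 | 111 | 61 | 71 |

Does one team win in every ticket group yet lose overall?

P1: Team Beta 131/274 = 47.8%, Team Alpha 174/430 = 40.5% → Team Beta
P0: Team Beta 414/1565 = 26.5%, Team Alpha 157/848 = 18.5% → Team Beta
P2: Team Beta 367/728 = 50.4%, Team Alpha 161/392 = 41.1% → Team Beta
P3: Team Beta 85/111 = 76.6%, Team Alpha 61/71 = 85.9% → Team Alpha
Overall: Team Beta 997/2678 = 37.2%, Team Alpha 553/1741 = 31.8% → Team Beta
Neither sweeps: Team Beta wins 3 of 4 groups, Team Alpha wins 1. Team Beta wins overall but not every group — no Simpson reversal.

No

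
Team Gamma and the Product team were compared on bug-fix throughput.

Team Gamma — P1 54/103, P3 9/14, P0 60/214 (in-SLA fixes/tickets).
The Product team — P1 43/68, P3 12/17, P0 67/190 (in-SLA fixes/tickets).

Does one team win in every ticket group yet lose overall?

P1: Team Gamma 54/103 = 52.4%, the Product team 43/68 = 63.2% → the Product team
P3: Team Gamma 9/14 = 64.3%, the Product team 12/17 = 70.6% → the Product team
P0: Team Gamma 60/214 = 28.0%, the Product team 67/190 = 35.3% → the Product team
Overall: Team Gamma 123/331 = 37.2%, the Product team 122/275 = 44.4% → the Product team
The Product team wins overall and in every ticket group — no reversal.

No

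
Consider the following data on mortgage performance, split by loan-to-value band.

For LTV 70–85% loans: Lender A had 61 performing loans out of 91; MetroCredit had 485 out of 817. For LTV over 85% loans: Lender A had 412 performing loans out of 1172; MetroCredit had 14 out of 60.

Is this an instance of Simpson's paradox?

LTV 70–85%: Lender A 61/91 = 67.0%, MetroCredit 485/817 = 59.4% → Lender A
LTV over 85%: Lender A 412/1172 = 35.2%, MetroCredit 14/60 = 23.3% → Lender A
Overall: Lender A 473/1263 = 37.5%, MetroCredit 499/877 = 56.9% → MetroCredit
Lender A wins each loan-to-value group but MetroCredit wins overall — the comparison reverses. Lender A's loans skew toward LTV over 85%, which has a lower base rate.

Yes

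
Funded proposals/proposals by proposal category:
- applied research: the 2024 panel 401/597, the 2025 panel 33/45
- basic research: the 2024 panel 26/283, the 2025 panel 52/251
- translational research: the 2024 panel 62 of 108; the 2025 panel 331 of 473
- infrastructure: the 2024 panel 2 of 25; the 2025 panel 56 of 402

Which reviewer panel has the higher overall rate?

Applied research: the 2024 panel 401/597 = 67.2%, the 2025 panel 33/45 = 73.3% → the 2025 panel
Basic research: the 2024 panel 26/283 = 9.2%, the 2025 panel 52/251 = 20.7% → the 2025 panel
Translational research: the 2024 panel 62/108 = 57.4%, the 2025 panel 331/473 = 70.0% → the 2025 panel
Infrastructure: the 2024 panel 2/25 = 8.0%, the 2025 panel 56/402 = 13.9% → the 2025 panel
Overall: the 2024 panel 491/1013 = 48.5%, the 2025 panel 472/1171 = 40.3% → the 2024 panel
(The 2025 panel wins every proposal group but the 2024 panel wins overall — the 2025 panel's proposals skew toward the low-rate infrastructure group.)

the 2024 panel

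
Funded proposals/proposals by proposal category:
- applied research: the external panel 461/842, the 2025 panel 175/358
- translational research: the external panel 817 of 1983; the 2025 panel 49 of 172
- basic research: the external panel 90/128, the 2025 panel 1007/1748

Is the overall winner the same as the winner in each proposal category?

No

Applied research: the external panel 461/842 = 54.8%, the 2025 panel 175/358 = 48.9% → the external panel
Translational research: the external panel 817/1983 = 41.2%, the 2025 panel 49/172 = 28.5% → the external panel
Basic research: the external panel 90/128 = 70.3%, the 2025 panel 1007/1748 = 57.6% → the external panel
Overall: the external panel 1368/2953 = 46.3%, the 2025 panel 1231/2278 = 54.0% → the 2025 panel
The external panel wins each proposal group but the 2025 panel wins overall — the comparison reverses. The external panel's proposals skew toward translational research, which has a lower base rate.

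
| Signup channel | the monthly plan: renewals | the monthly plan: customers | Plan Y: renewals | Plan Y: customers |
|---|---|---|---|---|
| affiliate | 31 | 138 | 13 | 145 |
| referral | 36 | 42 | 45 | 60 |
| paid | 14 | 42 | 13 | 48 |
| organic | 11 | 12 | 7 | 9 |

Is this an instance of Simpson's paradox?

No

Affiliate: the monthly plan 31/138 = 22.5%, Plan Y 13/145 = 9.0% → the monthly plan
Referral: the monthly plan 36/42 = 85.7%, Plan Y 45/60 = 75.0% → the monthly plan
Paid: the monthly plan 14/42 = 33.3%, Plan Y 13/48 = 27.1% → the monthly plan
Organic: the monthly plan 11/12 = 91.7%, Plan Y 7/9 = 77.8% → the monthly plan
Overall: the monthly plan 92/234 = 39.3%, Plan Y 78/262 = 29.8% → the monthly plan
The monthly plan wins overall and in every signup group — no reversal.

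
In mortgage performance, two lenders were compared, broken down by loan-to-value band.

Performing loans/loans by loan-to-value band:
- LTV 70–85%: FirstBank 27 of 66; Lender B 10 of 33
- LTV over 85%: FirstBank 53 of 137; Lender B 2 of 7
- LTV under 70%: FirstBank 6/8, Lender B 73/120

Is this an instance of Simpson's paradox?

LTV 70–85%: FirstBank 27/66 = 40.9%, Lender B 10/33 = 30.3% → FirstBank
LTV over 85%: FirstBank 53/137 = 38.7%, Lender B 2/7 = 28.6% → FirstBank
LTV under 70%: FirstBank 6/8 = 75.0%, Lender B 73/120 = 60.8% → FirstBank
Overall: FirstBank 86/211 = 40.8%, Lender B 85/160 = 53.1% → Lender B
FirstBank wins each loan-to-value group but Lender B wins overall — the comparison reverses. FirstBank's loans skew toward LTV over 85%, which has a lower base rate.

Yes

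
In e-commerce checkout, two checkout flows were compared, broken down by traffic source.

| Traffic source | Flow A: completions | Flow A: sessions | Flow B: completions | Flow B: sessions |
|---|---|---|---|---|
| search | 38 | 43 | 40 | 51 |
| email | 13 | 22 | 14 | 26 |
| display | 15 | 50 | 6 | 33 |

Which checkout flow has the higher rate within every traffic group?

Search: Flow A 38/43 = 88.4%, Flow B 40/51 = 78.4% → Flow A
Email: Flow A 13/22 = 59.1%, Flow B 14/26 = 53.8% → Flow A
Display: Flow A 15/50 = 30.0%, Flow B 6/33 = 18.2% → Flow A
Flow A has the higher rate in all 3 groups.

Flow A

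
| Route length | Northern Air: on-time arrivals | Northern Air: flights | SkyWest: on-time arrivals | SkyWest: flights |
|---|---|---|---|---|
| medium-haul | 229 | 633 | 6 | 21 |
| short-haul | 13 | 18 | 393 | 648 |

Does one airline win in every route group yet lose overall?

Medium-haul: Northern Air 229/633 = 36.2%, SkyWest 6/21 = 28.6% → Northern Air
Short-haul: Northern Air 13/18 = 72.2%, SkyWest 393/648 = 60.6% → Northern Air
Overall: Northern Air 242/651 = 37.2%, SkyWest 399/669 = 59.6% → SkyWest
Northern Air wins each route group but SkyWest wins overall — the comparison reverses. Northern Air's flights skew toward medium-haul, which has a lower base rate.

Yes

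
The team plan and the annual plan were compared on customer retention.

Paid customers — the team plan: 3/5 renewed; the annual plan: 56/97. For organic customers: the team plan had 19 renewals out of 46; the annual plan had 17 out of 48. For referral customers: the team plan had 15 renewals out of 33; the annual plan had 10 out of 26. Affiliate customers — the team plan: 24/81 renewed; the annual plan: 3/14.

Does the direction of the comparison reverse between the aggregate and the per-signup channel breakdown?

Paid: the team plan 3/5 = 60.0%, the annual plan 56/97 = 57.7% → the team plan
Organic: the team plan 19/46 = 41.3%, the annual plan 17/48 = 35.4% → the team plan
Referral: the team plan 15/33 = 45.5%, the annual plan 10/26 = 38.5% → the team plan
Affiliate: the team plan 24/81 = 29.6%, the annual plan 3/14 = 21.4% → the team plan
Overall: the team plan 61/165 = 37.0%, the annual plan 86/185 = 46.5% → the annual plan
The team plan wins each signup group but the annual plan wins overall — the comparison reverses. The team plan's customers skew toward affiliate, which has a lower base rate.

Yes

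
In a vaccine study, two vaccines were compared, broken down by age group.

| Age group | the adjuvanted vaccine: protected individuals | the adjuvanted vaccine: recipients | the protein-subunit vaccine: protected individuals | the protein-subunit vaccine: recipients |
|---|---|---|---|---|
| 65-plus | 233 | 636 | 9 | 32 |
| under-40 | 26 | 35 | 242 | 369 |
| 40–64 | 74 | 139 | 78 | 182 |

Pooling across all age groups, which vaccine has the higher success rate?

the protein-subunit vaccine

65-plus: the adjuvanted vaccine 233/636 = 36.6%, the protein-subunit vaccine 9/32 = 28.1% → the adjuvanted vaccine
Under-40: the adjuvanted vaccine 26/35 = 74.3%, the protein-subunit vaccine 242/369 = 65.6% → the adjuvanted vaccine
40–64: the adjuvanted vaccine 74/139 = 53.2%, the protein-subunit vaccine 78/182 = 42.9% → the adjuvanted vaccine
Overall: the adjuvanted vaccine 333/810 = 41.1%, the protein-subunit vaccine 329/583 = 56.4% → the protein-subunit vaccine
(The adjuvanted vaccine wins every age group but the protein-subunit vaccine wins overall — the adjuvanted vaccine's recipients skew toward the low-rate 65-plus group.)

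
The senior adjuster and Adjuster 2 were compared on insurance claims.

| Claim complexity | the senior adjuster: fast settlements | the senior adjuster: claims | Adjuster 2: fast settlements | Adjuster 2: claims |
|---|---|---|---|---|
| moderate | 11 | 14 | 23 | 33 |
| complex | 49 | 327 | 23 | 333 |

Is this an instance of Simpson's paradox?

No

Moderate: the senior adjuster 11/14 = 78.6%, Adjuster 2 23/33 = 69.7% → the senior adjuster
Complex: the senior adjuster 49/327 = 15.0%, Adjuster 2 23/333 = 6.9% → the senior adjuster
Overall: the senior adjuster 60/341 = 17.6%, Adjuster 2 46/366 = 12.6% → the senior adjuster
The senior adjuster wins overall and in every claim group — no reversal.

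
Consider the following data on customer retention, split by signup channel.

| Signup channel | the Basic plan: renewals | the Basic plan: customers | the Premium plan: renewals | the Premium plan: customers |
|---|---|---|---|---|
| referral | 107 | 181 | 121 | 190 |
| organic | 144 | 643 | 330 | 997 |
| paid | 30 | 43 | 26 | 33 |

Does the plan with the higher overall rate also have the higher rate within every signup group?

Referral: the Basic plan 107/181 = 59.1%, the Premium plan 121/190 = 63.7% → the Premium plan
Organic: the Basic plan 144/643 = 22.4%, the Premium plan 330/997 = 33.1% → the Premium plan
Paid: the Basic plan 30/43 = 69.8%, the Premium plan 26/33 = 78.8% → the Premium plan
Overall: the Basic plan 281/867 = 32.4%, the Premium plan 477/1220 = 39.1% → the Premium plan
The Premium plan wins overall and in every signup group — no reversal.

Yes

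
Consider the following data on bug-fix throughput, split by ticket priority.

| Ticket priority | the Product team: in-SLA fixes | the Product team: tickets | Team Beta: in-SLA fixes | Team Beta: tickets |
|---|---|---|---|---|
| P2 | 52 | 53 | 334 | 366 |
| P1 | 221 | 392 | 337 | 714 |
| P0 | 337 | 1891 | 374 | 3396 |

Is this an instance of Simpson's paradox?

P2: the Product team 52/53 = 98.1%, Team Beta 334/366 = 91.3% → the Product team
P1: the Product team 221/392 = 56.4%, Team Beta 337/714 = 47.2% → the Product team
P0: the Product team 337/1891 = 17.8%, Team Beta 374/3396 = 11.0% → the Product team
Overall: the Product team 610/2336 = 26.1%, Team Beta 1045/4476 = 23.3% → the Product team
The Product team wins overall and in every ticket group — no reversal.

No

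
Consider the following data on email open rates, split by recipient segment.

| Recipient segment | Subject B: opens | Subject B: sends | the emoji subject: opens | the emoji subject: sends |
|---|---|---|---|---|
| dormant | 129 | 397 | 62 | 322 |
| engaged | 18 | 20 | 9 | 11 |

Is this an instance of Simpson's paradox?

Dormant: Subject B 129/397 = 32.5%, the emoji subject 62/322 = 19.3% → Subject B
Engaged: Subject B 18/20 = 90.0%, the emoji subject 9/11 = 81.8% → Subject B
Overall: Subject B 147/417 = 35.3%, the emoji subject 71/333 = 21.3% → Subject B
Subject B wins overall and in every recipient group — no reversal.

No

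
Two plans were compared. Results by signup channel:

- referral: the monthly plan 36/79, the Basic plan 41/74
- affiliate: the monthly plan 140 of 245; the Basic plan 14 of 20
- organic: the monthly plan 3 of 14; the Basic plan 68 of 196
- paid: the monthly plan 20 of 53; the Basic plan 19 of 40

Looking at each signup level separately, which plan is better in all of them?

the Basic plan

Referral: the monthly plan 36/79 = 45.6%, the Basic plan 41/74 = 55.4% → the Basic plan
Affiliate: the monthly plan 140/245 = 57.1%, the Basic plan 14/20 = 70.0% → the Basic plan
Organic: the monthly plan 3/14 = 21.4%, the Basic plan 68/196 = 34.7% → the Basic plan
Paid: the monthly plan 20/53 = 37.7%, the Basic plan 19/40 = 47.5% → the Basic plan
The Basic plan has the higher rate in all 4 groups.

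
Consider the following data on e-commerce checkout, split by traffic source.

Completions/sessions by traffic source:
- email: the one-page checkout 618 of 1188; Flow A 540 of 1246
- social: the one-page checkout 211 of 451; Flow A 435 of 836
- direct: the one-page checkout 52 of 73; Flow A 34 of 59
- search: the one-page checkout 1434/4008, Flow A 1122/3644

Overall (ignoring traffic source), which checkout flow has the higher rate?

the one-page checkout

Email: the one-page checkout 618/1188 = 52.0%, Flow A 540/1246 = 43.3% → the one-page checkout
Social: the one-page checkout 211/451 = 46.8%, Flow A 435/836 = 52.0% → Flow A
Direct: the one-page checkout 52/73 = 71.2%, Flow A 34/59 = 57.6% → the one-page checkout
Search: the one-page checkout 1434/4008 = 35.8%, Flow A 1122/3644 = 30.8% → the one-page checkout
Overall: the one-page checkout 2315/5720 = 40.5%, Flow A 2131/5785 = 36.8% → the one-page checkout
(Neither sweeps every traffic group, but the one-page checkout has the higher pooled rate.)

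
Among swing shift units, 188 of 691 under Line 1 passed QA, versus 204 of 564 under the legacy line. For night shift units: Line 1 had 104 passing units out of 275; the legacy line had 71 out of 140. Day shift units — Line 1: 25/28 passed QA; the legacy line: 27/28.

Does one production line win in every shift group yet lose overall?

No

Swing shift: Line 1 188/691 = 27.2%, the legacy line 204/564 = 36.2% → the legacy line
Night shift: Line 1 104/275 = 37.8%, the legacy line 71/140 = 50.7% → the legacy line
Day shift: Line 1 25/28 = 89.3%, the legacy line 27/28 = 96.4% → the legacy line
Overall: Line 1 317/994 = 31.9%, the legacy line 302/732 = 41.3% → the legacy line
The legacy line wins overall and in every shift group — no reversal.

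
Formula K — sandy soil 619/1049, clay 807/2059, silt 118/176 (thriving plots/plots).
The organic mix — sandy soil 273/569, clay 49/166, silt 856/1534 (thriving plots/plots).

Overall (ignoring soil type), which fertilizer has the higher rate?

the organic mix

Sandy soil: Formula K 619/1049 = 59.0%, the organic mix 273/569 = 48.0% → Formula K
Clay: Formula K 807/2059 = 39.2%, the organic mix 49/166 = 29.5% → Formula K
Silt: Formula K 118/176 = 67.0%, the organic mix 856/1534 = 55.8% → Formula K
Overall: Formula K 1544/3284 = 47.0%, the organic mix 1178/2269 = 51.9% → the organic mix
(Formula K wins every soil group but the organic mix wins overall — Formula K's plots skew toward the low-rate clay group.)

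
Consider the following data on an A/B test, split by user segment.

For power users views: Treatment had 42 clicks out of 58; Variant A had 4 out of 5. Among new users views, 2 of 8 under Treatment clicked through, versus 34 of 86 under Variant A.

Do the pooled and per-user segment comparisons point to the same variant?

Power users: Treatment 42/58 = 72.4%, Variant A 4/5 = 80.0% → Variant A
New users: Treatment 2/8 = 25.0%, Variant A 34/86 = 39.5% → Variant A
Overall: Treatment 44/66 = 66.7%, Variant A 38/91 = 41.8% → Treatment
Variant A wins each user group but Treatment wins overall — the comparison reverses. Variant A's views skew toward new users, which has a lower base rate.

No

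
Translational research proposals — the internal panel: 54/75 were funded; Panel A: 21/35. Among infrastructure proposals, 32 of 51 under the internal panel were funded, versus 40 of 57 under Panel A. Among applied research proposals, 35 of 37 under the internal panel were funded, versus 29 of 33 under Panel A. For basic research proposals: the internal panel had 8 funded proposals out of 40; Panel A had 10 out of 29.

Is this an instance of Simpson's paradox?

Translational research: the internal panel 54/75 = 72.0%, Panel A 21/35 = 60.0% → the internal panel
Infrastructure: the internal panel 32/51 = 62.7%, Panel A 40/57 = 70.2% → Panel A
Applied research: the internal panel 35/37 = 94.6%, Panel A 29/33 = 87.9% → the internal panel
Basic research: the internal panel 8/40 = 20.0%, Panel A 10/29 = 34.5% → Panel A
Overall: the internal panel 129/203 = 63.5%, Panel A 100/154 = 64.9% → Panel A
Neither sweeps: the internal panel wins 2 of 4 groups, Panel A wins 2. Panel A wins overall but not every group — no Simpson reversal.

No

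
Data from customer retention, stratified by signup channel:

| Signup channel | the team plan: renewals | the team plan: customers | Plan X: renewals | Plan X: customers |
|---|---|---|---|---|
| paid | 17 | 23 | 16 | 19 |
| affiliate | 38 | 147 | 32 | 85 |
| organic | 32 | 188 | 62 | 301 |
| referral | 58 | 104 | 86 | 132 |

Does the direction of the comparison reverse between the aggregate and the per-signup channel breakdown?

Paid: the team plan 17/23 = 73.9%, Plan X 16/19 = 84.2% → Plan X
Affiliate: the team plan 38/147 = 25.9%, Plan X 32/85 = 37.6% → Plan X
Organic: the team plan 32/188 = 17.0%, Plan X 62/301 = 20.6% → Plan X
Referral: the team plan 58/104 = 55.8%, Plan X 86/132 = 65.2% → Plan X
Overall: the team plan 145/462 = 31.4%, Plan X 196/537 = 36.5% → Plan X
Plan X wins overall and in every signup group — no reversal.

No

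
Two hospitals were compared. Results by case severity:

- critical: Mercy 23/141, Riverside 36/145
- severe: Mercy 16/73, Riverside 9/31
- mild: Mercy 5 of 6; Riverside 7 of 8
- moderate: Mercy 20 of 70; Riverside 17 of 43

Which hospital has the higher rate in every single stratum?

Critical: Mercy 23/141 = 16.3%, Riverside 36/145 = 24.8% → Riverside
Severe: Mercy 16/73 = 21.9%, Riverside 9/31 = 29.0% → Riverside
Mild: Mercy 5/6 = 83.3%, Riverside 7/8 = 87.5% → Riverside
Moderate: Mercy 20/70 = 28.6%, Riverside 17/43 = 39.5% → Riverside
Riverside has the higher rate in all 4 groups.

Riverside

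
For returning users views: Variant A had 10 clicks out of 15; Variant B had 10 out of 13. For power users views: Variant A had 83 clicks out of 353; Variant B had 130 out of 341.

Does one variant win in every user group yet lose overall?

No

Returning users: Variant A 10/15 = 66.7%, Variant B 10/13 = 76.9% → Variant B
Power users: Variant A 83/353 = 23.5%, Variant B 130/341 = 38.1% → Variant B
Overall: Variant A 93/368 = 25.3%, Variant B 140/354 = 39.5% → Variant B
Variant B wins overall and in every user group — no reversal.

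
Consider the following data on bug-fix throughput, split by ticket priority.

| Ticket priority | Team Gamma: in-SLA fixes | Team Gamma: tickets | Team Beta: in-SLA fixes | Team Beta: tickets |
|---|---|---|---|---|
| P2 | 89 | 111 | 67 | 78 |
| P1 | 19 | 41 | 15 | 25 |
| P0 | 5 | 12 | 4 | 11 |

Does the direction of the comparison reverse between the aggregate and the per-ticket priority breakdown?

P2: Team Gamma 89/111 = 80.2%, Team Beta 67/78 = 85.9% → Team Beta
P1: Team Gamma 19/41 = 46.3%, Team Beta 15/25 = 60.0% → Team Beta
P0: Team Gamma 5/12 = 41.7%, Team Beta 4/11 = 36.4% → Team Gamma
Overall: Team Gamma 113/164 = 68.9%, Team Beta 86/114 = 75.4% → Team Beta
Neither sweeps: Team Gamma wins 1 of 3 groups, Team Beta wins 2. Team Beta wins overall but not every group — no Simpson reversal.

No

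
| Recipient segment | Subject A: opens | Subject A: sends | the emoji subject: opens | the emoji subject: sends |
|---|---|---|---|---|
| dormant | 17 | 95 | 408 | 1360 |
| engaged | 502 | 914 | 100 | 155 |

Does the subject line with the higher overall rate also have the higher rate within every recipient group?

No

Dormant: Subject A 17/95 = 17.9%, the emoji subject 408/1360 = 30.0% → the emoji subject
Engaged: Subject A 502/914 = 54.9%, the emoji subject 100/155 = 64.5% → the emoji subject
Overall: Subject A 519/1009 = 51.4%, the emoji subject 508/1515 = 33.5% → Subject A
The emoji subject wins each recipient group but Subject A wins overall — the comparison reverses. The emoji subject's sends skew toward dormant, which has a lower base rate.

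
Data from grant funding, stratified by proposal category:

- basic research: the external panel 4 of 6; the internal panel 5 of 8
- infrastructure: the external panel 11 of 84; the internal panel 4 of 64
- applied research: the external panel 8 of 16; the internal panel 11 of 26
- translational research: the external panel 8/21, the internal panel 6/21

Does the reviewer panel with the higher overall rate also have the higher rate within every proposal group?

Yes

Basic research: the external panel 4/6 = 66.7%, the internal panel 5/8 = 62.5% → the external panel
Infrastructure: the external panel 11/84 = 13.1%, the internal panel 4/64 = 6.2% → the external panel
Applied research: the external panel 8/16 = 50.0%, the internal panel 11/26 = 42.3% → the external panel
Translational research: the external panel 8/21 = 38.1%, the internal panel 6/21 = 28.6% → the external panel
Overall: the external panel 31/127 = 24.4%, the internal panel 26/119 = 21.8% → the external panel
The external panel wins overall and in every proposal group — no reversal.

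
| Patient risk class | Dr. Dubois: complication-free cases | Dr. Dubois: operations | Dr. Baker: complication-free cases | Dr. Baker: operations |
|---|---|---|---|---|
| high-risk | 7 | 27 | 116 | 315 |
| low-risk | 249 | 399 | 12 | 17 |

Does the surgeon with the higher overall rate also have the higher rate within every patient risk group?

High-risk: Dr. Dubois 7/27 = 25.9%, Dr. Baker 116/315 = 36.8% → Dr. Baker
Low-risk: Dr. Dubois 249/399 = 62.4%, Dr. Baker 12/17 = 70.6% → Dr. Baker
Overall: Dr. Dubois 256/426 = 60.1%, Dr. Baker 128/332 = 38.6% → Dr. Dubois
Dr. Baker wins each patient risk group but Dr. Dubois wins overall — the comparison reverses. Dr. Baker's operations skew toward high-risk, which has a lower base rate.

No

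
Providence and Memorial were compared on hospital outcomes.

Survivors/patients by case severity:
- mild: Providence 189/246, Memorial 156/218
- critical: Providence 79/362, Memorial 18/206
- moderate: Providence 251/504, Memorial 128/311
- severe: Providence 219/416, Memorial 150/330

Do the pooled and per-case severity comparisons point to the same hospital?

Mild: Providence 189/246 = 76.8%, Memorial 156/218 = 71.6% → Providence
Critical: Providence 79/362 = 21.8%, Memorial 18/206 = 8.7% → Providence
Moderate: Providence 251/504 = 49.8%, Memorial 128/311 = 41.2% → Providence
Severe: Providence 219/416 = 52.6%, Memorial 150/330 = 45.5% → Providence
Overall: Providence 738/1528 = 48.3%, Memorial 452/1065 = 42.4% → Providence
Providence wins overall and in every case group — no reversal.

Yes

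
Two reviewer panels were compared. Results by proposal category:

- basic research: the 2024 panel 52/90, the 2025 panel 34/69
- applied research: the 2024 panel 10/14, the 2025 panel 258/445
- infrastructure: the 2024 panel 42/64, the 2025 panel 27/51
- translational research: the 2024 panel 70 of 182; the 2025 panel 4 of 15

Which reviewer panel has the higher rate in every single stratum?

the 2024 panel

Basic research: the 2024 panel 52/90 = 57.8%, the 2025 panel 34/69 = 49.3% → the 2024 panel
Applied research: the 2024 panel 10/14 = 71.4%, the 2025 panel 258/445 = 58.0% → the 2024 panel
Infrastructure: the 2024 panel 42/64 = 65.6%, the 2025 panel 27/51 = 52.9% → the 2024 panel
Translational research: the 2024 panel 70/182 = 38.5%, the 2025 panel 4/15 = 26.7% → the 2024 panel
The 2024 panel has the higher rate in all 4 groups.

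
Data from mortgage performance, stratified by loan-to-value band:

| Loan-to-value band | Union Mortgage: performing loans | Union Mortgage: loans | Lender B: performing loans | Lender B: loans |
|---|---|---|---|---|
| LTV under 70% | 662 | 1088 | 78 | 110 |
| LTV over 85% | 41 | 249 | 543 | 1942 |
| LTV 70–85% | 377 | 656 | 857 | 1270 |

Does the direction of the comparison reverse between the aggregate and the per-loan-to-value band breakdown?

LTV under 70%: Union Mortgage 662/1088 = 60.8%, Lender B 78/110 = 70.9% → Lender B
LTV over 85%: Union Mortgage 41/249 = 16.5%, Lender B 543/1942 = 28.0% → Lender B
LTV 70–85%: Union Mortgage 377/656 = 57.5%, Lender B 857/1270 = 67.5% → Lender B
Overall: Union Mortgage 1080/1993 = 54.2%, Lender B 1478/3322 = 44.5% → Union Mortgage
Lender B wins each loan-to-value group but Union Mortgage wins overall — the comparison reverses. Lender B's loans skew toward LTV over 85%, which has a lower base rate.

Yes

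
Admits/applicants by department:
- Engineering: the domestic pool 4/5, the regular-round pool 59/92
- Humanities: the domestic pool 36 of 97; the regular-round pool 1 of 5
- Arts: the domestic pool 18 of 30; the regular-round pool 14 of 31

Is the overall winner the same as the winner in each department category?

No

Engineering: the domestic pool 4/5 = 80.0%, the regular-round pool 59/92 = 64.1% → the domestic pool
Humanities: the domestic pool 36/97 = 37.1%, the regular-round pool 1/5 = 20.0% → the domestic pool
Arts: the domestic pool 18/30 = 60.0%, the regular-round pool 14/31 = 45.2% → the domestic pool
Overall: the domestic pool 58/132 = 43.9%, the regular-round pool 74/128 = 57.8% → the regular-round pool
The domestic pool wins each department group but the regular-round pool wins overall — the comparison reverses. The domestic pool's applicants skew toward Humanities, which has a lower base rate.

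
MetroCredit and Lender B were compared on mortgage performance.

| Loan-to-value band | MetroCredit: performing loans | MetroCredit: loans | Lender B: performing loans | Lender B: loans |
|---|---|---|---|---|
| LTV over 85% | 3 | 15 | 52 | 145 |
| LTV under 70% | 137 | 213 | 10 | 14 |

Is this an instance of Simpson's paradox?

Yes

LTV over 85%: MetroCredit 3/15 = 20.0%, Lender B 52/145 = 35.9% → Lender B
LTV under 70%: MetroCredit 137/213 = 64.3%, Lender B 10/14 = 71.4% → Lender B
Overall: MetroCredit 140/228 = 61.4%, Lender B 62/159 = 39.0% → MetroCredit
Lender B wins each loan-to-value group but MetroCredit wins overall — the comparison reverses. Lender B's loans skew toward LTV over 85%, which has a lower base rate.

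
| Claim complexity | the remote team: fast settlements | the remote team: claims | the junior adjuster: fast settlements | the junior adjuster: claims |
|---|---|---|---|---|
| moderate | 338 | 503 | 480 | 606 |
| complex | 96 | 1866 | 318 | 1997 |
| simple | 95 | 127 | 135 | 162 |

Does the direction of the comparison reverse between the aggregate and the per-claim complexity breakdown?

No

Moderate: the remote team 338/503 = 67.2%, the junior adjuster 480/606 = 79.2% → the junior adjuster
Complex: the remote team 96/1866 = 5.1%, the junior adjuster 318/1997 = 15.9% → the junior adjuster
Simple: the remote team 95/127 = 74.8%, the junior adjuster 135/162 = 83.3% → the junior adjuster
Overall: the remote team 529/2496 = 21.2%, the junior adjuster 933/2765 = 33.7% → the junior adjuster
The junior adjuster wins overall and in every claim group — no reversal.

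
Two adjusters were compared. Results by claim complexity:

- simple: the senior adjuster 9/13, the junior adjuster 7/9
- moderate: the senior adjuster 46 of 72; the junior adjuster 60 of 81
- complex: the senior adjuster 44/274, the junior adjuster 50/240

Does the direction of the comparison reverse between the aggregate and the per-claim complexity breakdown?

No

Simple: the senior adjuster 9/13 = 69.2%, the junior adjuster 7/9 = 77.8% → the junior adjuster
Moderate: the senior adjuster 46/72 = 63.9%, the junior adjuster 60/81 = 74.1% → the junior adjuster
Complex: the senior adjuster 44/274 = 16.1%, the junior adjuster 50/240 = 20.8% → the junior adjuster
Overall: the senior adjuster 99/359 = 27.6%, the junior adjuster 117/330 = 35.5% → the junior adjuster
The junior adjuster wins overall and in every claim group — no reversal.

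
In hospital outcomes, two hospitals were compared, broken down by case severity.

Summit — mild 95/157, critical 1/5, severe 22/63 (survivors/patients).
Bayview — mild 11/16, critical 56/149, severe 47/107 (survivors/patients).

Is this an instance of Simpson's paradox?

Mild: Summit 95/157 = 60.5%, Bayview 11/16 = 68.8% → Bayview
Critical: Summit 1/5 = 20.0%, Bayview 56/149 = 37.6% → Bayview
Severe: Summit 22/63 = 34.9%, Bayview 47/107 = 43.9% → Bayview
Overall: Summit 118/225 = 52.4%, Bayview 114/272 = 41.9% → Summit
Bayview wins each case group but Summit wins overall — the comparison reverses. Bayview's patients skew toward critical, which has a lower base rate.

Yes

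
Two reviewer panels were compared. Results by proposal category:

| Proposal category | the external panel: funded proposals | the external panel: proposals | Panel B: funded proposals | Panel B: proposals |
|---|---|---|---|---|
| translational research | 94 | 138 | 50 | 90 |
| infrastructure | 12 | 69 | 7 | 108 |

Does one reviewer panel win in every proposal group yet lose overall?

No

Translational research: the external panel 94/138 = 68.1%, Panel B 50/90 = 55.6% → the external panel
Infrastructure: the external panel 12/69 = 17.4%, Panel B 7/108 = 6.5% → the external panel
Overall: the external panel 106/207 = 51.2%, Panel B 57/198 = 28.8% → the external panel
The external panel wins overall and in every proposal group — no reversal.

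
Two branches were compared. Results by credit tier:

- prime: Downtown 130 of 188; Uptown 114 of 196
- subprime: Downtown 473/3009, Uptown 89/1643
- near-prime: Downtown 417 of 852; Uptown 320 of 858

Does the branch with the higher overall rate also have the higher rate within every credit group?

Yes

Prime: Downtown 130/188 = 69.1%, Uptown 114/196 = 58.2% → Downtown
Subprime: Downtown 473/3009 = 15.7%, Uptown 89/1643 = 5.4% → Downtown
Near-prime: Downtown 417/852 = 48.9%, Uptown 320/858 = 37.3% → Downtown
Overall: Downtown 1020/4049 = 25.2%, Uptown 523/2697 = 19.4% → Downtown
Downtown wins overall and in every credit group — no reversal.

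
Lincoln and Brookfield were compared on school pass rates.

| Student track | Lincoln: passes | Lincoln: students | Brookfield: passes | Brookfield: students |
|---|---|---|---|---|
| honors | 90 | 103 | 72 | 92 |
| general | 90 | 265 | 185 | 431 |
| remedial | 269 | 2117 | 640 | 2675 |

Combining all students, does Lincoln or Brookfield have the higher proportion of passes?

Brookfield

Honors: Lincoln 90/103 = 87.4%, Brookfield 72/92 = 78.3% → Lincoln
General: Lincoln 90/265 = 34.0%, Brookfield 185/431 = 42.9% → Brookfield
Remedial: Lincoln 269/2117 = 12.7%, Brookfield 640/2675 = 23.9% → Brookfield
Overall: Lincoln 449/2485 = 18.1%, Brookfield 897/3198 = 28.0% → Brookfield
(Neither sweeps every student group, but Brookfield has the higher pooled rate.)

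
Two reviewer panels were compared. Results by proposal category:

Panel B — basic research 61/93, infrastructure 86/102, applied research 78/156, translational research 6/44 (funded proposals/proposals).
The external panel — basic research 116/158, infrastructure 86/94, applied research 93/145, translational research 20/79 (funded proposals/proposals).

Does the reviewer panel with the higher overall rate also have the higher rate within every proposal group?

Basic research: Panel B 61/93 = 65.6%, the external panel 116/158 = 73.4% → the external panel
Infrastructure: Panel B 86/102 = 84.3%, the external panel 86/94 = 91.5% → the external panel
Applied research: Panel B 78/156 = 50.0%, the external panel 93/145 = 64.1% → the external panel
Translational research: Panel B 6/44 = 13.6%, the external panel 20/79 = 25.3% → the external panel
Overall: Panel B 231/395 = 58.5%, the external panel 315/476 = 66.2% → the external panel
The external panel wins overall and in every proposal group — no reversal.

Yes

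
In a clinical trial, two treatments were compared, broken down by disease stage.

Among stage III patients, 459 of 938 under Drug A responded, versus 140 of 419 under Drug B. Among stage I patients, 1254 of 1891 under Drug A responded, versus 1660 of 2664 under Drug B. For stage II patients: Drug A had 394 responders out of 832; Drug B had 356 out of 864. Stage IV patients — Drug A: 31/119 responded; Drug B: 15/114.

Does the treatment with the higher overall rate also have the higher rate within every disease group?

Yes

Stage III: Drug A 459/938 = 48.9%, Drug B 140/419 = 33.4% → Drug A
Stage I: Drug A 1254/1891 = 66.3%, Drug B 1660/2664 = 62.3% → Drug A
Stage II: Drug A 394/832 = 47.4%, Drug B 356/864 = 41.2% → Drug A
Stage IV: Drug A 31/119 = 26.1%, Drug B 15/114 = 13.2% → Drug A
Overall: Drug A 2138/3780 = 56.6%, Drug B 2171/4061 = 53.5% → Drug A
Drug A wins overall and in every disease group — no reversal.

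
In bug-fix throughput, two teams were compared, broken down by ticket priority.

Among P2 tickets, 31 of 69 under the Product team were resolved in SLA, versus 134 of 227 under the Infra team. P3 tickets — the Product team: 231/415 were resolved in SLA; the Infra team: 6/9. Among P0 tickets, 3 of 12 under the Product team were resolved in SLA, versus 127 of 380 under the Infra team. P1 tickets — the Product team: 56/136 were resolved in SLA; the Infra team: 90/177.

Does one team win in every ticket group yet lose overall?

Yes

P2: the Product team 31/69 = 44.9%, the Infra team 134/227 = 59.0% → the Infra team
P3: the Product team 231/415 = 55.7%, the Infra team 6/9 = 66.7% → the Infra team
P0: the Product team 3/12 = 25.0%, the Infra team 127/380 = 33.4% → the Infra team
P1: the Product team 56/136 = 41.2%, the Infra team 90/177 = 50.8% → the Infra team
Overall: the Product team 321/632 = 50.8%, the Infra team 357/793 = 45.0% → the Product team
The Infra team wins each ticket group but the Product team wins overall — the comparison reverses. The Infra team's tickets skew toward P0, which has a lower base rate.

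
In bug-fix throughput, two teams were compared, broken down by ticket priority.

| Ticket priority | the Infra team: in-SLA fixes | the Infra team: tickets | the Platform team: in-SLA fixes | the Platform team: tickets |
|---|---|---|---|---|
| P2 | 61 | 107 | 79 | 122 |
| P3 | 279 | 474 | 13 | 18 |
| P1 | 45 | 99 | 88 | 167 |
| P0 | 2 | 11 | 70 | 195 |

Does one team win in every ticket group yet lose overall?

Yes

P2: the Infra team 61/107 = 57.0%, the Platform team 79/122 = 64.8% → the Platform team
P3: the Infra team 279/474 = 58.9%, the Platform team 13/18 = 72.2% → the Platform team
P1: the Infra team 45/99 = 45.5%, the Platform team 88/167 = 52.7% → the Platform team
P0: the Infra team 2/11 = 18.2%, the Platform team 70/195 = 35.9% → the Platform team
Overall: the Infra team 387/691 = 56.0%, the Platform team 250/502 = 49.8% → the Infra team
The Platform team wins each ticket group but the Infra team wins overall — the comparison reverses. The Platform team's tickets skew toward P0, which has a lower base rate.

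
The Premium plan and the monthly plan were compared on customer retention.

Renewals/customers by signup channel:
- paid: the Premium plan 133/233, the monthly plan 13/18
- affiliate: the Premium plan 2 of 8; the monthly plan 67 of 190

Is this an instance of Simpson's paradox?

Paid: the Premium plan 133/233 = 57.1%, the monthly plan 13/18 = 72.2% → the monthly plan
Affiliate: the Premium plan 2/8 = 25.0%, the monthly plan 67/190 = 35.3% → the monthly plan
Overall: the Premium plan 135/241 = 56.0%, the monthly plan 80/208 = 38.5% → the Premium plan
The monthly plan wins each signup group but the Premium plan wins overall — the comparison reverses. The monthly plan's customers skew toward affiliate, which has a lower base rate.

Yes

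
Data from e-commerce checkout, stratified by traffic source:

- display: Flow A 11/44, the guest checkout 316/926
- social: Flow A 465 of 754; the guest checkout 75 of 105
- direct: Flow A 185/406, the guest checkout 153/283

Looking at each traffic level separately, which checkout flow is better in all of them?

Display: Flow A 11/44 = 25.0%, the guest checkout 316/926 = 34.1% → the guest checkout
Social: Flow A 465/754 = 61.7%, the guest checkout 75/105 = 71.4% → the guest checkout
Direct: Flow A 185/406 = 45.6%, the guest checkout 153/283 = 54.1% → the guest checkout
The guest checkout has the higher rate in all 3 groups.

the guest checkout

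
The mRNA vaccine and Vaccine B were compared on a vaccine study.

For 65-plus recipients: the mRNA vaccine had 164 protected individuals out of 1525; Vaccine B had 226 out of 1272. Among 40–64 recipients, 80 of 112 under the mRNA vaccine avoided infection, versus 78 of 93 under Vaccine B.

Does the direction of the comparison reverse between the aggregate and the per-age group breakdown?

65-plus: the mRNA vaccine 164/1525 = 10.8%, Vaccine B 226/1272 = 17.8% → Vaccine B
40–64: the mRNA vaccine 80/112 = 71.4%, Vaccine B 78/93 = 83.9% → Vaccine B
Overall: the mRNA vaccine 244/1637 = 14.9%, Vaccine B 304/1365 = 22.3% → Vaccine B
Vaccine B wins overall and in every age group — no reversal.

No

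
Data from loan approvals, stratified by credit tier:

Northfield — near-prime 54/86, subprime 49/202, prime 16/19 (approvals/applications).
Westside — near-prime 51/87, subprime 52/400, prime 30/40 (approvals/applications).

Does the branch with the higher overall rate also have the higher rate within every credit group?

Yes

Near-prime: Northfield 54/86 = 62.8%, Westside 51/87 = 58.6% → Northfield
Subprime: Northfield 49/202 = 24.3%, Westside 52/400 = 13.0% → Northfield
Prime: Northfield 16/19 = 84.2%, Westside 30/40 = 75.0% → Northfield
Overall: Northfield 119/307 = 38.8%, Westside 133/527 = 25.2% → Northfield
Northfield wins overall and in every credit group — no reversal.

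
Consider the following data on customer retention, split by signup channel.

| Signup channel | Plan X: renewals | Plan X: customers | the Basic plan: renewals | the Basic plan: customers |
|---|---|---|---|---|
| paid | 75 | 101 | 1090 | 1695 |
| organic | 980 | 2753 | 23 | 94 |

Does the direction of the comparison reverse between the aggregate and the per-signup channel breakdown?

Yes

Paid: Plan X 75/101 = 74.3%, the Basic plan 1090/1695 = 64.3% → Plan X
Organic: Plan X 980/2753 = 35.6%, the Basic plan 23/94 = 24.5% → Plan X
Overall: Plan X 1055/2854 = 37.0%, the Basic plan 1113/1789 = 62.2% → the Basic plan
Plan X wins each signup group but the Basic plan wins overall — the comparison reverses. Plan X's customers skew toward organic, which has a lower base rate.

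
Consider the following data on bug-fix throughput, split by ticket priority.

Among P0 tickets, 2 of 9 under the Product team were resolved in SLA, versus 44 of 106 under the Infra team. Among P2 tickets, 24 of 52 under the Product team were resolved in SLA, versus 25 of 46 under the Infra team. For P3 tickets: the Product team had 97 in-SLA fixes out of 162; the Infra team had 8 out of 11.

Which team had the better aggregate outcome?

the Product team

P0: the Product team 2/9 = 22.2%, the Infra team 44/106 = 41.5% → the Infra team
P2: the Product team 24/52 = 46.2%, the Infra team 25/46 = 54.3% → the Infra team
P3: the Product team 97/162 = 59.9%, the Infra team 8/11 = 72.7% → the Infra team
Overall: the Product team 123/223 = 55.2%, the Infra team 77/163 = 47.2% → the Product team
(The Infra team wins every ticket group but the Product team wins overall — the Infra team's tickets skew toward the low-rate P0 group.)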